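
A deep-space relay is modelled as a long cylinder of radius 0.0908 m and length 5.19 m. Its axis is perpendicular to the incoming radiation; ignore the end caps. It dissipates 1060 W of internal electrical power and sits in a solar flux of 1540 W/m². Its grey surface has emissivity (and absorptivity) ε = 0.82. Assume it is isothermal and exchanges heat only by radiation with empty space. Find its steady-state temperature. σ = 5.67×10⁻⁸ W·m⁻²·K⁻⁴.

At steady state, absorbed solar power + internal power = radiated power.
Absorbed: α·S·A_cross = 0.82·1540·0.9425 = 1190 W (cross-section 2rL).
Total input = 1190 + 1060 = 2250 W.
Radiated: εσ·A_surf·T⁴ with A_surf = 2πrL = 2.961 m².
T⁴ = 2250/(0.82·5.67×10⁻⁸·2.961) = 1.635×10¹⁰ K⁴.

T ≈ 358 K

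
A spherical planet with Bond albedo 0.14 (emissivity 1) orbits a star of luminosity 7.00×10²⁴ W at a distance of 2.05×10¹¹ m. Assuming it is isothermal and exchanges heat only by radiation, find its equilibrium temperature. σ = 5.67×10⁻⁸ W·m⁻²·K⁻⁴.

T ≈ 84.2 K

First find the stellar flux at distance d: S = L/(4πd²) = 7.00×10²⁴/(4π·(2.05×10¹¹)²) = 13.26 W/m².
For an isothermal sphere, absorbed (1−a)S·πr² = emitted σ·4πr²·T⁴, so T⁴ = (1−a)S/(4σ).
T⁴ = 0.860·13.26/(4·5.67×10⁻⁸) = 5.026×10⁷ K⁴.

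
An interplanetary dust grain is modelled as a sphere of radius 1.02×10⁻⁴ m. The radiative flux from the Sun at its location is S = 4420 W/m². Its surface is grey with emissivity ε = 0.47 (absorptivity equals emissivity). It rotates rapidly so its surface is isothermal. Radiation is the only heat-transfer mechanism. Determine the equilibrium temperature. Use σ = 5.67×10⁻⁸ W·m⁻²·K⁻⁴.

At equilibrium, absorbed power = emitted power.
Absorbing cross-section = πr² = 3.269×10⁻⁸ m²; emitting surface = 4πr² = 1.307×10⁻⁷ m² (ratio 4).
εS·A_cross = εσ·A_surf·T⁴  ⇒  T⁴ = S/(4σ)   (ε cancels).
T⁴ = 4420/(4·5.67×10⁻⁸) = 1.949×10¹⁰ K⁴.
T = (1.949×10¹⁰)^(1/4).

T ≈ 374 K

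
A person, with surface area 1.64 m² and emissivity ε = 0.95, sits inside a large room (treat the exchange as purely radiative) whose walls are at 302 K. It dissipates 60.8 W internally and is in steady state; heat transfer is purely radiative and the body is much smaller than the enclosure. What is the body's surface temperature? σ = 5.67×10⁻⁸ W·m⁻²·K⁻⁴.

For a small grey body in a large enclosure, net radiated power = εσA(T⁴ − T_w⁴).
Steady state: P = εσA(T⁴ − T_w⁴) with A = 1.64 m².
T⁴ = P/(εσA) + T_w⁴ = 60.8/(0.95·5.67×10⁻⁸·1.640) + (302)⁴
    = 6.883×10⁸ + 8.318×10⁹ = 9.006×10⁹ K⁴.

T ≈ 308 K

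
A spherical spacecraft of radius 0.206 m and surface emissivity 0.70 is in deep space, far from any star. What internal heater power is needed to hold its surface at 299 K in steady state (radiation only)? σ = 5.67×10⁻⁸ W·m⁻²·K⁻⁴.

P = εσ·4πr²·T⁴.
4πr² = 0.5333 m²; T⁴ = 7.993×10⁹ K⁴.
P = 0.70·5.67×10⁻⁸·0.5333·7.993×10⁹.

P ≈ 169 W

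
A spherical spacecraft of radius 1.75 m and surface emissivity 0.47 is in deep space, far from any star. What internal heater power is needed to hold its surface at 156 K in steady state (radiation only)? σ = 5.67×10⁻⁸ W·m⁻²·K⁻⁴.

P = εσ·4πr²·T⁴.
4πr² = 38.48 m²; T⁴ = 5.922×10⁸ K⁴.
P = 0.47·5.67×10⁻⁸·38.48·5.922×10⁸.

P ≈ 607 W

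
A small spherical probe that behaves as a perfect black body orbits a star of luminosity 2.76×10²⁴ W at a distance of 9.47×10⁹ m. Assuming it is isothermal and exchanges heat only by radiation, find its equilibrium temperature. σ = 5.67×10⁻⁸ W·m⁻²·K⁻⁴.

T ≈ 322 K

First find the stellar flux at distance d: S = L/(4πd²) = 2.76×10²⁴/(4π·(9.47×10⁹)²) = 2449 W/m².
For an isothermal sphere, absorbed (1−a)S·πr² = emitted σ·4πr²·T⁴, so T⁴ = (1−a)S/(4σ).
T⁴ = 1.00·2449/(4·5.67×10⁻⁸) = 1.080×10¹⁰ K⁴.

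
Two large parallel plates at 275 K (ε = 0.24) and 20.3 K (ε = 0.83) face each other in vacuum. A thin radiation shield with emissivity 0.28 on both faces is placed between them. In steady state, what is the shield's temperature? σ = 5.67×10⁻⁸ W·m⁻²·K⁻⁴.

T_s ≈ 213 K

In steady state the net flux on the hot side equals that on the cold side.
σ(T₁⁴−T_s⁴)/D₁ = σ(T_s⁴−T₂⁴)/D₂, with D₁ = 1/ε₁+1/ε_s−1 = 6.738, D₂ = 1/ε_s+1/ε₂−1 = 3.776.
Solve for T_s⁴: T_s⁴ = (D₂·T₁⁴ + D₁·T₂⁴)/(D₁+D₂) = 2.054×10⁹ K⁴.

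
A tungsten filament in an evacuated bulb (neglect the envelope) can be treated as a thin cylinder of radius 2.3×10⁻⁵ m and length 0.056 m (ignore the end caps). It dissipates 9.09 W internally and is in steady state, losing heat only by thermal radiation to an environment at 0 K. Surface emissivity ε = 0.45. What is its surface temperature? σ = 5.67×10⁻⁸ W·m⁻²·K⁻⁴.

Steady state: internal power = radiated power, P = εσA T⁴.
Radiating area A = 2πrL = 8.093×10⁻⁶ m².
T⁴ = P/(εσA) = 9.09/(0.45·5.67×10⁻⁸·8.093×10⁻⁶) = 4.402×10¹³ K⁴.
T = (4.402×10¹³)^(1/4).

T ≈ 2580 K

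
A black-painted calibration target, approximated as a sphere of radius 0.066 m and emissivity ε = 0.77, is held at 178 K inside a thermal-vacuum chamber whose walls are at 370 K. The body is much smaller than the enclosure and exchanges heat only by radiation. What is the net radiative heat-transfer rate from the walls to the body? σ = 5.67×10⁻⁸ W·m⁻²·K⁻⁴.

For a small grey body in a large enclosure: P_net = εσA(T_body⁴ − T_wall⁴).
A = 4πr² = 0.05474 m²; T_body⁴ − T_wall⁴ = 1.004×10⁹ − 1.874×10¹⁰ = -1.774×10¹⁰ K⁴.
|P_net| = 0.77·5.67×10⁻⁸·0.05474·1.774×10¹⁰.

P_net ≈ 42.4 W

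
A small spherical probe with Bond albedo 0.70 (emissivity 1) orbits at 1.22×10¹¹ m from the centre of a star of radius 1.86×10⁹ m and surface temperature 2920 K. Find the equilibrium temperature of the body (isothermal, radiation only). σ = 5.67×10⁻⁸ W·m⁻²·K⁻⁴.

T ≈ 189 K

The star's surface emits σT_*⁴; at distance d the flux is S = σT_*⁴(R_*/d)².
S = 5.67×10⁻⁸·(2920)⁴·(1.86×10⁹/1.22×10¹¹)² = 958.1 W/m².
For an isothermal sphere T⁴ = (1−a)S/(4σ) = 1.267×10⁹ K⁴.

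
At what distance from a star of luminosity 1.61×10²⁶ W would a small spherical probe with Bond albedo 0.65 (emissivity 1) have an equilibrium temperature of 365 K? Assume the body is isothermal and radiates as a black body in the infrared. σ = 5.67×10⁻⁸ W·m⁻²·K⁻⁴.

For an isothermal black-emitting sphere, (1−a)S·πr² = σ·4πr²·T⁴ ⇒ S = 4σT⁴/(1−a).
S = 4·5.67×10⁻⁸·(365)⁴/0.350 = 11500 W/m².
Flux falls as S = L/(4πd²), so d = √(L/(4πS)) = √(1.61×10²⁶/(4π·11500)).

d ≈ 3.34×10¹⁰ m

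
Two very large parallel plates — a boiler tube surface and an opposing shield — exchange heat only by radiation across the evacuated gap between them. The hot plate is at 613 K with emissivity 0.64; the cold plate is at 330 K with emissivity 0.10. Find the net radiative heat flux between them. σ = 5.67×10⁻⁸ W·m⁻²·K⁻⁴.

q ≈ 694 W/m²

For two infinite grey parallel plates, q = σ(T₁⁴ − T₂⁴)/(1/ε₁ + 1/ε₂ − 1).
T₁⁴ − T₂⁴ = 1.412×10¹¹ − 1.186×10¹⁰ = 1.293×10¹¹ K⁴.
1/ε₁ + 1/ε₂ − 1 = 1.562 + 10.00 − 1 = 10.56.
q = 5.67×10⁻⁸ × 1.293×10¹¹ / 10.56.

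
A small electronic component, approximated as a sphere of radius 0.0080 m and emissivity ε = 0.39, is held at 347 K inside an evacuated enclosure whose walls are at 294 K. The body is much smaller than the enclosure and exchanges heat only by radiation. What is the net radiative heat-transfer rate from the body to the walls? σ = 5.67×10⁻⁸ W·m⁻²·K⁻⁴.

For a small grey body in a large enclosure: P_net = εσA(T_body⁴ − T_wall⁴).
A = 4πr² = 8.042×10⁻⁴ m²; T_body⁴ − T_wall⁴ = 1.450×10¹⁰ − 7.471×10⁹ = 7.027×10⁹ K⁴.
|P_net| = 0.39·5.67×10⁻⁸·8.042×10⁻⁴·7.027×10⁹.

P_net ≈ 0.125 W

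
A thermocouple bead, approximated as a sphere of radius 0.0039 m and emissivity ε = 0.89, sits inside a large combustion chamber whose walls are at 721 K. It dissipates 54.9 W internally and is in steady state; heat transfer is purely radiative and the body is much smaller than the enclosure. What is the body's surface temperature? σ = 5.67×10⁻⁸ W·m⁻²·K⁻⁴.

For a small grey body in a large enclosure, net radiated power = εσA(T⁴ − T_w⁴).
Steady state: P = εσA(T⁴ − T_w⁴) with A = 4πr² = 1.911×10⁻⁴ m².
T⁴ = P/(εσA) + T_w⁴ = 54.9/(0.89·5.67×10⁻⁸·1.911×10⁻⁴) + (721)⁴
    = 5.692×10¹² + 2.702×10¹¹ = 5.962×10¹² K⁴.

T ≈ 1560 K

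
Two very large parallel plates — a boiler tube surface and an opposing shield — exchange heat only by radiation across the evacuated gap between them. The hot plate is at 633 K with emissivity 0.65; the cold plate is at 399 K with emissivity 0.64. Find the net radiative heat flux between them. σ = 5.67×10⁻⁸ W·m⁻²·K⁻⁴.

q ≈ 3650 W/m²

For two infinite grey parallel plates, q = σ(T₁⁴ − T₂⁴)/(1/ε₁ + 1/ε₂ − 1).
T₁⁴ − T₂⁴ = 1.606×10¹¹ − 2.534×10¹⁰ = 1.352×10¹¹ K⁴.
1/ε₁ + 1/ε₂ − 1 = 1.538 + 1.562 − 1 = 2.101.
q = 5.67×10⁻⁸ × 1.352×10¹¹ / 2.101.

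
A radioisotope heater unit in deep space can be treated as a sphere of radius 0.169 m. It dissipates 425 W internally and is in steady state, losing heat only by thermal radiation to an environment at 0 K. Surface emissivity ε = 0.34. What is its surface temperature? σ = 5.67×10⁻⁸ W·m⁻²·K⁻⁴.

T ≈ 498 K

Steady state: internal power = radiated power, P = εσA T⁴.
Radiating area A = 4πr² = 0.3589 m².
T⁴ = P/(εσA) = 425/(0.34·5.67×10⁻⁸·0.3589) = 6.142×10¹⁰ K⁴.
T = (6.142×10¹⁰)^(1/4).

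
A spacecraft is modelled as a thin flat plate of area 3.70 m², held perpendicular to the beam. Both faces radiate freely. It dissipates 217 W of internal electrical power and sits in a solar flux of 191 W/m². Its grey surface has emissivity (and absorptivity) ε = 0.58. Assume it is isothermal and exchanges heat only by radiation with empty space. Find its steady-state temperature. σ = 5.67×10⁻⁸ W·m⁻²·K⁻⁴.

At steady state, absorbed solar power + internal power = radiated power.
Absorbed: α·S·A_cross = 0.58·191·3.700 = 409.9 W (cross-section A).
Total input = 409.9 + 217 = 626.9 W.
Radiated: εσ·A_surf·T⁴ with A_surf = 2A = 7.400 m².
T⁴ = 626.9/(0.58·5.67×10⁻⁸·7.400) = 2.576×10⁹ K⁴.

T ≈ 225 K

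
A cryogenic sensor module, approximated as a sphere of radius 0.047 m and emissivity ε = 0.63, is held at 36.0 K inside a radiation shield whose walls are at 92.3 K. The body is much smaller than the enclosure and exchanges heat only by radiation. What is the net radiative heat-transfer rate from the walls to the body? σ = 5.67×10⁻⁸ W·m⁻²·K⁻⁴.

For a small grey body in a large enclosure: P_net = εσA(T_body⁴ − T_wall⁴).
A = 4πr² = 0.02776 m²; T_body⁴ − T_wall⁴ = 1.680×10⁶ − 7.258×10⁷ = -7.090×10⁷ K⁴.
|P_net| = 0.63·5.67×10⁻⁸·0.02776·7.090×10⁷.

P_net ≈ 0.0703 W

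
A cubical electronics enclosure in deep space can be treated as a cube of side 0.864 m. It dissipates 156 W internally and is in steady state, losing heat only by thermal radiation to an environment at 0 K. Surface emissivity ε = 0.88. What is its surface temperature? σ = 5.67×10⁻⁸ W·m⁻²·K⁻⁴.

Steady state: internal power = radiated power, P = εσA T⁴.
Radiating area A = 6L² = 4.479 m².
T⁴ = P/(εσA) = 156/(0.88·5.67×10⁻⁸·4.479) = 6.980×10⁸ K⁴.
T = (6.980×10⁸)^(1/4).

T ≈ 163 K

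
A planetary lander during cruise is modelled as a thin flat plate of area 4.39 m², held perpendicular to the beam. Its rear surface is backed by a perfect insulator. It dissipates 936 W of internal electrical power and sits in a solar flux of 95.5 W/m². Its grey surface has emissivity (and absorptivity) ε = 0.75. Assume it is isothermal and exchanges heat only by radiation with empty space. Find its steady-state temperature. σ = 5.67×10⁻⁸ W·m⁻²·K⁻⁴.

T ≈ 286 K

At steady state, absorbed solar power + internal power = radiated power.
Absorbed: α·S·A_cross = 0.75·95.5·4.390 = 314.4 W (cross-section A).
Total input = 314.4 + 936 = 1250 W.
Radiated: εσ·A_surf·T⁴ with A_surf = A = 4.390 m².
T⁴ = 1250/(0.75·5.67×10⁻⁸·4.390) = 6.698×10⁹ K⁴.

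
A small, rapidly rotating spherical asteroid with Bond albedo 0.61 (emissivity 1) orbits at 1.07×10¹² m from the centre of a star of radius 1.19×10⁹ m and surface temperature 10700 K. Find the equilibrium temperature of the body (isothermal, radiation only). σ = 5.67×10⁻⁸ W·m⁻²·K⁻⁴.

T ≈ 199 K

The star's surface emits σT_*⁴; at distance d the flux is S = σT_*⁴(R_*/d)².
S = 5.67×10⁻⁸·(10700)⁴·(1.19×10⁹/1.07×10¹²)² = 919.3 W/m².
For an isothermal sphere T⁴ = (1−a)S/(4σ) = 1.581×10⁹ K⁴.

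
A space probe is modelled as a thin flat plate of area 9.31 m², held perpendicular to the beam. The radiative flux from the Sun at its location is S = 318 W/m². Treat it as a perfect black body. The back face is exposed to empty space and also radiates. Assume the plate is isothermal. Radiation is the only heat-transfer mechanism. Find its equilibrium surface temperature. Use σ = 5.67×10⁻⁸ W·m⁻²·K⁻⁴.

T ≈ 230 K

At equilibrium, absorbed power = emitted power.
Absorbing cross-section = A = 9.310 m²; emitting surface = 2A = 18.62 m² (ratio 2).
S·A_cross = εσ·A_surf·T⁴  ⇒  T⁴ = S/(2σ).
T⁴ = 1.00·318/(2·5.67×10⁻⁸) = 2.804×10⁹ K⁴.
T = (2.804×10⁹)^(1/4).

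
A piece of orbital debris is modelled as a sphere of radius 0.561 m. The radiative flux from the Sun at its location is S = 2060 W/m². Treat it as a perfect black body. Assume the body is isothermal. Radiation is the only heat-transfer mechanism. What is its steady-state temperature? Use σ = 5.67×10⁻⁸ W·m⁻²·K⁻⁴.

T ≈ 309 K

At equilibrium, absorbed power = emitted power.
Absorbing cross-section = πr² = 0.9887 m²; emitting surface = 4πr² = 3.955 m² (ratio 4).
S·A_cross = εσ·A_surf·T⁴  ⇒  T⁴ = S/(4σ).
T⁴ = 1.00·2060/(4·5.67×10⁻⁸) = 9.083×10⁹ K⁴.
T = (9.083×10⁹)^(1/4).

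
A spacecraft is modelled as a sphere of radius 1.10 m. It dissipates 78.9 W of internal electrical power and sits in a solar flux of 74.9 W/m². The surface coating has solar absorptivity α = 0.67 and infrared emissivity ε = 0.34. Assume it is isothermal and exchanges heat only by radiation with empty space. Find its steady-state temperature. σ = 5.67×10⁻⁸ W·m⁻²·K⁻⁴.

At steady state, absorbed solar power + internal power = radiated power.
Absorbed: α·S·A_cross = 0.67·74.9·3.801 = 190.8 W (cross-section πr²).
Total input = 190.8 + 78.9 = 269.7 W.
Radiated: εσ·A_surf·T⁴ with A_surf = 4πr² = 15.21 m².
T⁴ = 269.7/(0.34·5.67×10⁻⁸·15.21) = 9.199×10⁸ K⁴.

T ≈ 174 K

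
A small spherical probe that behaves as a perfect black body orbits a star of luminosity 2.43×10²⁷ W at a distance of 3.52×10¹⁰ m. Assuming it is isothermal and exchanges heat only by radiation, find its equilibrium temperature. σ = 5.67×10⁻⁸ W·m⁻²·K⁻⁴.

T ≈ 911 K

First find the stellar flux at distance d: S = L/(4πd²) = 2.43×10²⁷/(4π·(3.52×10¹⁰)²) = 1.561×10⁵ W/m².
For an isothermal sphere, absorbed (1−a)S·πr² = emitted σ·4πr²·T⁴, so T⁴ = (1−a)S/(4σ).
T⁴ = 1.00·1.561×10⁵/(4·5.67×10⁻⁸) = 6.881×10¹¹ K⁴.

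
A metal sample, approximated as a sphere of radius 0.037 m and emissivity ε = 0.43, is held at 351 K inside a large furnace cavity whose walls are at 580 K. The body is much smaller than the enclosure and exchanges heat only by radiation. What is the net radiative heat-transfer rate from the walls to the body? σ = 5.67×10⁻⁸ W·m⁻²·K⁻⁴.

For a small grey body in a large enclosure: P_net = εσA(T_body⁴ − T_wall⁴).
A = 4πr² = 0.01720 m²; T_body⁴ − T_wall⁴ = 1.518×10¹⁰ − 1.132×10¹¹ = -9.799×10¹⁰ K⁴.
|P_net| = 0.43·5.67×10⁻⁸·0.01720·9.799×10¹⁰.

P_net ≈ 41.1 W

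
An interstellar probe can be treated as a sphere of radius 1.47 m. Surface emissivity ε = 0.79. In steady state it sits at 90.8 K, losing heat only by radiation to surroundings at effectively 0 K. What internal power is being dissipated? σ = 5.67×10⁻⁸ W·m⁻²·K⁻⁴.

Steady state: P = εσA T⁴.
A = 4πr² = 27.15 m²; T⁴ = (90.8)⁴ = 6.797×10⁷ K⁴.
P = 0.79 × 5.67×10⁻⁸ × 27.15 × 6.797×10⁷.

P ≈ 82.7 W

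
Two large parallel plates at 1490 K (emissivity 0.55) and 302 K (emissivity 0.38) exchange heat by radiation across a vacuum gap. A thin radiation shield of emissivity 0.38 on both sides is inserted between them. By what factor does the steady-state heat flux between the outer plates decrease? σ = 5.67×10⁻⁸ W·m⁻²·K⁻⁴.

factor ≈ 2.24

Without shield: q₀ = σΔ(T⁴)/(1/ε₁+1/ε₂−1) with denominator 3.450.
With shield the two gaps are in series; the resistances add: (1/ε₁+1/ε_s−1)+(1/ε_s+1/ε₂−1) = 3.450+4.263 = 7.713.
Heat-flux ratio q₀/q = 7.713/3.450.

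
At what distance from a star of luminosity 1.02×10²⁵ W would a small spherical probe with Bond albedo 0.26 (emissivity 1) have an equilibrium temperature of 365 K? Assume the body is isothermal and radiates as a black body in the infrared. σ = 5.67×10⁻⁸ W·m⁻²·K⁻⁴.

d ≈ 1.22×10¹⁰ m

For an isothermal black-emitting sphere, (1−a)S·πr² = σ·4πr²·T⁴ ⇒ S = 4σT⁴/(1−a).
S = 4·5.67×10⁻⁸·(365)⁴/0.740 = 5440 W/m².
Flux falls as S = L/(4πd²), so d = √(L/(4πS)) = √(1.02×10²⁵/(4π·5440)).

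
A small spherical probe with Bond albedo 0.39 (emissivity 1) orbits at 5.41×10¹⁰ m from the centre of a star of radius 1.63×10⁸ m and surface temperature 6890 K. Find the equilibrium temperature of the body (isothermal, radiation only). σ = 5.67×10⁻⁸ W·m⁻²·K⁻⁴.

The star's surface emits σT_*⁴; at distance d the flux is S = σT_*⁴(R_*/d)².
S = 5.67×10⁻⁸·(6890)⁴·(1.63×10⁸/5.41×10¹⁰)² = 1160 W/m².
For an isothermal sphere T⁴ = (1−a)S/(4σ) = 3.120×10⁹ K⁴.

T ≈ 236 K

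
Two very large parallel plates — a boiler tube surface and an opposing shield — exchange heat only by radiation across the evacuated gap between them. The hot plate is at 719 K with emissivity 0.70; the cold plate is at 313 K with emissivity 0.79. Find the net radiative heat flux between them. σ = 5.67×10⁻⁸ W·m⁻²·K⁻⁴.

For two infinite grey parallel plates, q = σ(T₁⁴ − T₂⁴)/(1/ε₁ + 1/ε₂ − 1).
T₁⁴ − T₂⁴ = 2.672×10¹¹ − 9.598×10⁹ = 2.577×10¹¹ K⁴.
1/ε₁ + 1/ε₂ − 1 = 1.429 + 1.266 − 1 = 1.694.
q = 5.67×10⁻⁸ × 2.577×10¹¹ / 1.694.

q ≈ 8620 W/m²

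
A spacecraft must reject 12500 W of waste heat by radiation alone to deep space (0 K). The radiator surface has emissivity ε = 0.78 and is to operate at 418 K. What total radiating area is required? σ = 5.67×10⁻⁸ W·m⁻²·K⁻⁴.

A ≈ 9.26 m²

P = εσA T⁴ ⇒ A = P/(εσT⁴).
T⁴ = 3.053×10¹⁰ K⁴.
A = 12500/(0.78 × 5.67×10⁻⁸ × 3.053×10¹⁰).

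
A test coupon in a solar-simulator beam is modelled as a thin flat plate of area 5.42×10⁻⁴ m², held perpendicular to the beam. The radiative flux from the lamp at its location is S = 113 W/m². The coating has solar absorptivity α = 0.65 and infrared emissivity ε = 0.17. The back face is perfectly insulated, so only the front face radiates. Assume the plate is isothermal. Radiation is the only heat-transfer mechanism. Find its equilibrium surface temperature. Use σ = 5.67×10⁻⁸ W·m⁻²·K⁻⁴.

At equilibrium, absorbed power = emitted power.
Absorbing cross-section = A = 5.420×10⁻⁴ m²; emitting surface = A = 5.420×10⁻⁴ m² (ratio 1).
αS·A_cross = εσ·A_surf·T⁴  ⇒  T⁴ = αS/(ε·1σ).
T⁴ = 0.650·113/(0.17·1·5.67×10⁻⁸) = 7.620×10⁹ K⁴.
T = (7.620×10⁹)^(1/4).

T ≈ 295 K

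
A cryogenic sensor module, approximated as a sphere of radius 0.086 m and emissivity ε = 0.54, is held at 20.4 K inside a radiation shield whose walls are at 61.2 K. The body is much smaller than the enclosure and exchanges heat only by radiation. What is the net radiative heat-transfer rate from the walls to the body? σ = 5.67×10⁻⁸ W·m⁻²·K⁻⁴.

P_net ≈ 0.0394 W

For a small grey body in a large enclosure: P_net = εσA(T_body⁴ − T_wall⁴).
A = 4πr² = 0.09294 m²; T_body⁴ − T_wall⁴ = 1.732×10⁵ − 1.403×10⁷ = -1.386×10⁷ K⁴.
|P_net| = 0.54·5.67×10⁻⁸·0.09294·1.386×10⁷.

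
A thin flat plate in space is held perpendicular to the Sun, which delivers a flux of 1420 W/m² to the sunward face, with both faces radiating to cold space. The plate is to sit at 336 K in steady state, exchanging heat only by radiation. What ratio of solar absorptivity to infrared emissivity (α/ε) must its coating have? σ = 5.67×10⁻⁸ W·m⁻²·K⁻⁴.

Balance: αS·A = εσ·2A·T⁴ ⇒ α/ε = 2σT⁴/S.
α/ε = 2·5.67×10⁻⁸·(336)⁴/1420 = 2·5.67×10⁻⁸·1.275×10¹⁰/1420.

α/ε ≈ 1.02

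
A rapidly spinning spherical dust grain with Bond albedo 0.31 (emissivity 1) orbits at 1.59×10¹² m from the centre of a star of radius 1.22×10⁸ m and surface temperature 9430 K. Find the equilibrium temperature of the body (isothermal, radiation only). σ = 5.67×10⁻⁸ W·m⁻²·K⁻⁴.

T ≈ 53.2 K

The star's surface emits σT_*⁴; at distance d the flux is S = σT_*⁴(R_*/d)².
S = 5.67×10⁻⁸·(9430)⁴·(1.22×10⁸/1.59×10¹²)² = 2.640 W/m².
For an isothermal sphere T⁴ = (1−a)S/(4σ) = 8.031×10⁶ K⁴.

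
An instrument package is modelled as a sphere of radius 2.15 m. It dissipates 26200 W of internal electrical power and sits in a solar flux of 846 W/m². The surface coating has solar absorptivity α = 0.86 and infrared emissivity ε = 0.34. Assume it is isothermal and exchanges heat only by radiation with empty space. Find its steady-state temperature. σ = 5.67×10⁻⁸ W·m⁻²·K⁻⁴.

At steady state, absorbed solar power + internal power = radiated power.
Absorbed: α·S·A_cross = 0.86·846·14.52 = 10570 W (cross-section πr²).
Total input = 10570 + 26200 = 36770 W.
Radiated: εσ·A_surf·T⁴ with A_surf = 4πr² = 58.09 m².
T⁴ = 36770/(0.34·5.67×10⁻⁸·58.09) = 3.283×10¹⁰ K⁴.

T ≈ 426 K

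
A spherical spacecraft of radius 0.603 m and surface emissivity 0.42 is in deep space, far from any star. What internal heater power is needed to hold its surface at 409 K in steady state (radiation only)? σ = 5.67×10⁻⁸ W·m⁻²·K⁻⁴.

P ≈ 3040 W

P = εσ·4πr²·T⁴.
4πr² = 4.569 m²; T⁴ = 2.798×10¹⁰ K⁴.
P = 0.42·5.67×10⁻⁸·4.569·2.798×10¹⁰.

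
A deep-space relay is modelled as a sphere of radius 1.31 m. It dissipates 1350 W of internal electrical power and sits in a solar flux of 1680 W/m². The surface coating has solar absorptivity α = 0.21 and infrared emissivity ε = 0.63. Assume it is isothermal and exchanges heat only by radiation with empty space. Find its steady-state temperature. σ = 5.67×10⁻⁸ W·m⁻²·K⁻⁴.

T ≈ 255 K

At steady state, absorbed solar power + internal power = radiated power.
Absorbed: α·S·A_cross = 0.21·1680·5.391 = 1902 W (cross-section πr²).
Total input = 1902 + 1350 = 3252 W.
Radiated: εσ·A_surf·T⁴ with A_surf = 4πr² = 21.57 m².
T⁴ = 3252/(0.63·5.67×10⁻⁸·21.57) = 4.222×10⁹ K⁴.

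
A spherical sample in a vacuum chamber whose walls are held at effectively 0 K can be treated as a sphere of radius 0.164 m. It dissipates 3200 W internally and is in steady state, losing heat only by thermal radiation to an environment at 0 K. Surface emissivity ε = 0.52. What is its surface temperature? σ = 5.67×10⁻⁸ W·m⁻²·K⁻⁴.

Steady state: internal power = radiated power, P = εσA T⁴.
Radiating area A = 4πr² = 0.3380 m².
T⁴ = P/(εσA) = 3200/(0.52·5.67×10⁻⁸·0.3380) = 3.211×10¹¹ K⁴.
T = (3.211×10¹¹)^(1/4).

T ≈ 753 K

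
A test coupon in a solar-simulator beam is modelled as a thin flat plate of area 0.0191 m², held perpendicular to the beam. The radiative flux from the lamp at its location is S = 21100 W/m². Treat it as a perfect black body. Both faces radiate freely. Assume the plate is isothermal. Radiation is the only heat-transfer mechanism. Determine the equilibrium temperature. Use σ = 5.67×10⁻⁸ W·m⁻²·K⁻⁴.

T ≈ 657 K

At equilibrium, absorbed power = emitted power.
Absorbing cross-section = A = 0.01910 m²; emitting surface = 2A = 0.03820 m² (ratio 2).
S·A_cross = εσ·A_surf·T⁴  ⇒  T⁴ = S/(2σ).
T⁴ = 1.00·21100/(2·5.67×10⁻⁸) = 1.861×10¹¹ K⁴.
T = (1.861×10¹¹)^(1/4).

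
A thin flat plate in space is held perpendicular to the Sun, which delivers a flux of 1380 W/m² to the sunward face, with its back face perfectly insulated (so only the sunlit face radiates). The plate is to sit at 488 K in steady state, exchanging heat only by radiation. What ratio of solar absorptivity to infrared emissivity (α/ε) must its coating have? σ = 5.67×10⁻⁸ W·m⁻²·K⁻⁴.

Balance: αS·A = εσ·1A·T⁴ ⇒ α/ε = σT⁴/S.
α/ε = 5.67×10⁻⁸·(488)⁴/1380 = 5.67×10⁻⁸·5.671×10¹⁰/1380.

α/ε ≈ 2.33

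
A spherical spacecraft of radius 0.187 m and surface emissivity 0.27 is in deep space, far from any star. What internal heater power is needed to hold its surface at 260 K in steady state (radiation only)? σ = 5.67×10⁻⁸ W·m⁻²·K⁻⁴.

P ≈ 30.7 W

P = εσ·4πr²·T⁴.
4πr² = 0.4394 m²; T⁴ = 4.570×10⁹ K⁴.
P = 0.27·5.67×10⁻⁸·0.4394·4.570×10⁹.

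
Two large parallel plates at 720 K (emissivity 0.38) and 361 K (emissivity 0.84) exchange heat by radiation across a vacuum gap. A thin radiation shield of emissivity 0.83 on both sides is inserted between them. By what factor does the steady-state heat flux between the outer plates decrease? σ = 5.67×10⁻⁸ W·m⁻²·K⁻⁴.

factor ≈ 1.50

Without shield: q₀ = σΔ(T⁴)/(1/ε₁+1/ε₂−1) with denominator 2.822.
With shield the two gaps are in series; the resistances add: (1/ε₁+1/ε_s−1)+(1/ε_s+1/ε₂−1) = 2.836+1.395 = 4.232.
Heat-flux ratio q₀/q = 4.232/2.822.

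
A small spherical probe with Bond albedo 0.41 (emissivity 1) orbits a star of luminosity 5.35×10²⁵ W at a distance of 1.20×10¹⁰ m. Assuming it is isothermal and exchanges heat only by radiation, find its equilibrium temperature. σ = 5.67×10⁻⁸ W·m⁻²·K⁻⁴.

T ≈ 527 K

First find the stellar flux at distance d: S = L/(4πd²) = 5.35×10²⁵/(4π·(1.20×10¹⁰)²) = 29570 W/m².
For an isothermal sphere, absorbed (1−a)S·πr² = emitted σ·4πr²·T⁴, so T⁴ = (1−a)S/(4σ).
T⁴ = 0.590·29570/(4·5.67×10⁻⁸) = 7.691×10¹⁰ K⁴.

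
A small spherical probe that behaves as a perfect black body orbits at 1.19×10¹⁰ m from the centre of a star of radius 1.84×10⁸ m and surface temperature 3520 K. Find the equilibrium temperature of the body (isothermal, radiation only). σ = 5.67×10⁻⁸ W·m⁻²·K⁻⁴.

The star's surface emits σT_*⁴; at distance d the flux is S = σT_*⁴(R_*/d)².
S = 5.67×10⁻⁸·(3520)⁴·(1.84×10⁸/1.19×10¹⁰)² = 2081 W/m².
For an isothermal sphere T⁴ = (1−a)S/(4σ) = 9.176×10⁹ K⁴.

T ≈ 310 K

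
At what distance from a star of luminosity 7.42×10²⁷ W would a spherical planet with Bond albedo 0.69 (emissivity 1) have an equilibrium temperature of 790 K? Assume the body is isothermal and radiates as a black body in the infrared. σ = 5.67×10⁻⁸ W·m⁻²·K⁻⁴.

d ≈ 4.55×10¹⁰ m

For an isothermal black-emitting sphere, (1−a)S·πr² = σ·4πr²·T⁴ ⇒ S = 4σT⁴/(1−a).
S = 4·5.67×10⁻⁸·(790)⁴/0.310 = 2.850×10⁵ W/m².
Flux falls as S = L/(4πd²), so d = √(L/(4πS)) = √(7.42×10²⁷/(4π·2.850×10⁵)).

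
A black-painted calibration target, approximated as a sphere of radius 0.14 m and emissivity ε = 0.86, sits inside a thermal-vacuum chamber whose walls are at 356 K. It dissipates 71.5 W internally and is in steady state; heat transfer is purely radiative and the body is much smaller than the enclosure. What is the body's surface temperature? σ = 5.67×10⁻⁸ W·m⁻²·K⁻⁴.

T ≈ 385 K

For a small grey body in a large enclosure, net radiated power = εσA(T⁴ − T_w⁴).
Steady state: P = εσA(T⁴ − T_w⁴) with A = 4πr² = 0.2463 m².
T⁴ = P/(εσA) + T_w⁴ = 71.5/(0.86·5.67×10⁻⁸·0.2463) + (356)⁴
    = 5.953×10⁹ + 1.606×10¹⁰ = 2.202×10¹⁰ K⁴.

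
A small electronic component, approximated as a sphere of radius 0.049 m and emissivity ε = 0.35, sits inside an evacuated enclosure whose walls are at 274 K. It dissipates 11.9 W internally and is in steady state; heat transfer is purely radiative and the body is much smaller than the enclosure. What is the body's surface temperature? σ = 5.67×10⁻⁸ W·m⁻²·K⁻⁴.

For a small grey body in a large enclosure, net radiated power = εσA(T⁴ − T_w⁴).
Steady state: P = εσA(T⁴ − T_w⁴) with A = 4πr² = 0.03017 m².
T⁴ = P/(εσA) + T_w⁴ = 11.9/(0.35·5.67×10⁻⁸·0.03017) + (274)⁴
    = 1.987×10¹⁰ + 5.636×10⁹ = 2.551×10¹⁰ K⁴.

T ≈ 400 K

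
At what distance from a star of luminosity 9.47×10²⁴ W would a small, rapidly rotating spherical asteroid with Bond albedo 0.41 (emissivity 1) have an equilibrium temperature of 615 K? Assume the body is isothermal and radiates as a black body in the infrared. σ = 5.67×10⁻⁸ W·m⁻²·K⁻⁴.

For an isothermal black-emitting sphere, (1−a)S·πr² = σ·4πr²·T⁴ ⇒ S = 4σT⁴/(1−a).
S = 4·5.67×10⁻⁸·(615)⁴/0.590 = 54990 W/m².
Flux falls as S = L/(4πd²), so d = √(L/(4πS)) = √(9.47×10²⁴/(4π·54990)).

d ≈ 3.70×10⁹ m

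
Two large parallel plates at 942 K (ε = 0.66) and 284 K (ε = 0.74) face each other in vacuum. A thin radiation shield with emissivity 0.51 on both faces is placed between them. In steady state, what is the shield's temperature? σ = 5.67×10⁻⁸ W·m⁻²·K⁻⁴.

T_s ≈ 787 K

In steady state the net flux on the hot side equals that on the cold side.
σ(T₁⁴−T_s⁴)/D₁ = σ(T_s⁴−T₂⁴)/D₂, with D₁ = 1/ε₁+1/ε_s−1 = 2.476, D₂ = 1/ε_s+1/ε₂−1 = 2.312.
Solve for T_s⁴: T_s⁴ = (D₂·T₁⁴ + D₁·T₂⁴)/(D₁+D₂) = 3.836×10¹¹ K⁴.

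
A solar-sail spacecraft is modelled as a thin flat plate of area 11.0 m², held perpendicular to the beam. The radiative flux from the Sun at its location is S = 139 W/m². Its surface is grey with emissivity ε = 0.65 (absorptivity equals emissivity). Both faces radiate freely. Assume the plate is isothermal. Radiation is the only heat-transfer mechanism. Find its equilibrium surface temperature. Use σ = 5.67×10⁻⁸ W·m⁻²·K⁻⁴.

T ≈ 187 K

At equilibrium, absorbed power = emitted power.
Absorbing cross-section = A = 11.00 m²; emitting surface = 2A = 22.00 m² (ratio 2).
εS·A_cross = εσ·A_surf·T⁴  ⇒  T⁴ = S/(2σ)   (ε cancels).
T⁴ = 139/(2·5.67×10⁻⁸) = 1.226×10⁹ K⁴.
T = (1.226×10⁹)^(1/4).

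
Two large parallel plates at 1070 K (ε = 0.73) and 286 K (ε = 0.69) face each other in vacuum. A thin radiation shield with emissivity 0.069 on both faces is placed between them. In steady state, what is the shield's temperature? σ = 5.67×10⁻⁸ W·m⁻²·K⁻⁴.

T_s ≈ 901 K

In steady state the net flux on the hot side equals that on the cold side.
σ(T₁⁴−T_s⁴)/D₁ = σ(T_s⁴−T₂⁴)/D₂, with D₁ = 1/ε₁+1/ε_s−1 = 14.86, D₂ = 1/ε_s+1/ε₂−1 = 14.94.
Solve for T_s⁴: T_s⁴ = (D₂·T₁⁴ + D₁·T₂⁴)/(D₁+D₂) = 6.605×10¹¹ K⁴.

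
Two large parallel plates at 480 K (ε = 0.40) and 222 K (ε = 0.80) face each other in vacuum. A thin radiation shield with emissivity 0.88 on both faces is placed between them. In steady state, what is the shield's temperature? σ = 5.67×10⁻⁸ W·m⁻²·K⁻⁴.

In steady state the net flux on the hot side equals that on the cold side.
σ(T₁⁴−T_s⁴)/D₁ = σ(T_s⁴−T₂⁴)/D₂, with D₁ = 1/ε₁+1/ε_s−1 = 2.636, D₂ = 1/ε_s+1/ε₂−1 = 1.386.
Solve for T_s⁴: T_s⁴ = (D₂·T₁⁴ + D₁·T₂⁴)/(D₁+D₂) = 1.989×10¹⁰ K⁴.

T_s ≈ 376 K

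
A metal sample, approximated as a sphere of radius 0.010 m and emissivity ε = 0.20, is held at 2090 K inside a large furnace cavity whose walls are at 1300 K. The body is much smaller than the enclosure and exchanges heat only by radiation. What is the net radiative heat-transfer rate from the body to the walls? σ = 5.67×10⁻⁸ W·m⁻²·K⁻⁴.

P_net ≈ 231 W

For a small grey body in a large enclosure: P_net = εσA(T_body⁴ − T_wall⁴).
A = 4πr² = 0.001257 m²; T_body⁴ − T_wall⁴ = 1.908×10¹³ − 2.856×10¹² = 1.622×10¹³ K⁴.
|P_net| = 0.20·5.67×10⁻⁸·0.001257·1.622×10¹³.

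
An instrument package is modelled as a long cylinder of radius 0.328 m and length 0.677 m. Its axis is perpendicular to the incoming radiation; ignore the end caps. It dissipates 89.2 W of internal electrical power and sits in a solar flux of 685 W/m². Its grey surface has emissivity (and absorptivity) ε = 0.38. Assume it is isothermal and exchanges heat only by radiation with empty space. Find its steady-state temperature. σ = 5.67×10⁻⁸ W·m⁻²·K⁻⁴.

T ≈ 287 K

At steady state, absorbed solar power + internal power = radiated power.
Absorbed: α·S·A_cross = 0.38·685·0.4441 = 115.6 W (cross-section 2rL).
Total input = 115.6 + 89.2 = 204.8 W.
Radiated: εσ·A_surf·T⁴ with A_surf = 2πrL = 1.395 m².
T⁴ = 204.8/(0.38·5.67×10⁻⁸·1.395) = 6.813×10⁹ K⁴.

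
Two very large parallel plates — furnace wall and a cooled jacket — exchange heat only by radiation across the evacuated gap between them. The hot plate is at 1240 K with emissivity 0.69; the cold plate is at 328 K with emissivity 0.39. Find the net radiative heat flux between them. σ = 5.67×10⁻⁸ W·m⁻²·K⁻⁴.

q ≈ 44300 W/m²

For two infinite grey parallel plates, q = σ(T₁⁴ − T₂⁴)/(1/ε₁ + 1/ε₂ − 1).
T₁⁴ − T₂⁴ = 2.364×10¹² − 1.157×10¹⁰ = 2.353×10¹² K⁴.
1/ε₁ + 1/ε₂ − 1 = 1.449 + 2.564 − 1 = 3.013.
q = 5.67×10⁻⁸ × 2.353×10¹² / 3.013.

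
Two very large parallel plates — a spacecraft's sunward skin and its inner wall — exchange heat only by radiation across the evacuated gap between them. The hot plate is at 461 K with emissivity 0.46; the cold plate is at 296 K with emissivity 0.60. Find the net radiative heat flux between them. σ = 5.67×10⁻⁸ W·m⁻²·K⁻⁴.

q ≈ 748 W/m²

For two infinite grey parallel plates, q = σ(T₁⁴ − T₂⁴)/(1/ε₁ + 1/ε₂ − 1).
T₁⁴ − T₂⁴ = 4.517×10¹⁰ − 7.677×10⁹ = 3.749×10¹⁰ K⁴.
1/ε₁ + 1/ε₂ − 1 = 2.174 + 1.667 − 1 = 2.841.
q = 5.67×10⁻⁸ × 3.749×10¹⁰ / 2.841.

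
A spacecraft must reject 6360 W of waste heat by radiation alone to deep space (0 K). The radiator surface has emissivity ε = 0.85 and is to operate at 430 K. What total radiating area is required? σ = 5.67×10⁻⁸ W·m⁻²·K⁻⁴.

P = εσA T⁴ ⇒ A = P/(εσT⁴).
T⁴ = 3.419×10¹⁰ K⁴.
A = 6360/(0.85 × 5.67×10⁻⁸ × 3.419×10¹⁰).

A ≈ 3.86 m²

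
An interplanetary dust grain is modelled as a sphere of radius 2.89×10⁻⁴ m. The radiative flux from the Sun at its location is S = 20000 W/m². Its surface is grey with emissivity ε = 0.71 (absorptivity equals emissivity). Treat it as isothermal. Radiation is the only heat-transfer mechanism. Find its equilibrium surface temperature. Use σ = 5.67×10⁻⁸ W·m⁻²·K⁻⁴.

T ≈ 545 K

At equilibrium, absorbed power = emitted power.
Absorbing cross-section = πr² = 2.624×10⁻⁷ m²; emitting surface = 4πr² = 1.050×10⁻⁶ m² (ratio 4).
εS·A_cross = εσ·A_surf·T⁴  ⇒  T⁴ = S/(4σ)   (ε cancels).
T⁴ = 20000/(4·5.67×10⁻⁸) = 8.818×10¹⁰ K⁴.
T = (8.818×10¹⁰)^(1/4).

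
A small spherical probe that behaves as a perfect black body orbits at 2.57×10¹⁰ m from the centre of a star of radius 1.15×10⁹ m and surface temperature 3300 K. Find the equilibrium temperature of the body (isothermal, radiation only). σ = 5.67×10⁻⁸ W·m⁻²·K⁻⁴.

The star's surface emits σT_*⁴; at distance d the flux is S = σT_*⁴(R_*/d)².
S = 5.67×10⁻⁸·(3300)⁴·(1.15×10⁹/2.57×10¹⁰)² = 13460 W/m².
For an isothermal sphere T⁴ = (1−a)S/(4σ) = 5.936×10¹⁰ K⁴.

T ≈ 494 K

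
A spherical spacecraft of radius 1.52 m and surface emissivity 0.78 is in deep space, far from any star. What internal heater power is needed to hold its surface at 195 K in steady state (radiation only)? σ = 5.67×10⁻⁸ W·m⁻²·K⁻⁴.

P = εσ·4πr²·T⁴.
4πr² = 29.03 m²; T⁴ = 1.446×10⁹ K⁴.
P = 0.78·5.67×10⁻⁸·29.03·1.446×10⁹.

P ≈ 1860 W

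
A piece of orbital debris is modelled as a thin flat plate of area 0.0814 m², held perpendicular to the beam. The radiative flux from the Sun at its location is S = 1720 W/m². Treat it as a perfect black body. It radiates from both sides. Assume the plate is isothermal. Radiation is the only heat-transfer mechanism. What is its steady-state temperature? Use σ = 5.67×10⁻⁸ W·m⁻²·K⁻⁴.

At equilibrium, absorbed power = emitted power.
Absorbing cross-section = A = 0.08140 m²; emitting surface = 2A = 0.1628 m² (ratio 2).
S·A_cross = εσ·A_surf·T⁴  ⇒  T⁴ = S/(2σ).
T⁴ = 1.00·1720/(2·5.67×10⁻⁸) = 1.517×10¹⁰ K⁴.
T = (1.517×10¹⁰)^(1/4).

T ≈ 351 K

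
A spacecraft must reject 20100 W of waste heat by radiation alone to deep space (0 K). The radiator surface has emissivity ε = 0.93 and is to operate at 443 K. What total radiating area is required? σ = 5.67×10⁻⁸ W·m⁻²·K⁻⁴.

A ≈ 9.90 m²

P = εσA T⁴ ⇒ A = P/(εσT⁴).
T⁴ = 3.851×10¹⁰ K⁴.
A = 20100/(0.93 × 5.67×10⁻⁸ × 3.851×10¹⁰).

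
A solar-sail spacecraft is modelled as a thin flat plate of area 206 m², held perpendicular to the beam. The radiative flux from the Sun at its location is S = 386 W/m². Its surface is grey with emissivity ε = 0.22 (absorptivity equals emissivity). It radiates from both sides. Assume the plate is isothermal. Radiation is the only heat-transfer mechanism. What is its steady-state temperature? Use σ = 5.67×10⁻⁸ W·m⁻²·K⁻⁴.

At equilibrium, absorbed power = emitted power.
Absorbing cross-section = A = 206.0 m²; emitting surface = 2A = 412.0 m² (ratio 2).
εS·A_cross = εσ·A_surf·T⁴  ⇒  T⁴ = S/(2σ)   (ε cancels).
T⁴ = 386/(2·5.67×10⁻⁸) = 3.404×10⁹ K⁴.
T = (3.404×10⁹)^(1/4).

T ≈ 242 K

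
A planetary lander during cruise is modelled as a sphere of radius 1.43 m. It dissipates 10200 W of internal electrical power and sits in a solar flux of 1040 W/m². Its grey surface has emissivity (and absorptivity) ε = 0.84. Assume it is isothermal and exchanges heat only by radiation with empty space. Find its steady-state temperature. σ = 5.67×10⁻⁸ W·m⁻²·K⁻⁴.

At steady state, absorbed solar power + internal power = radiated power.
Absorbed: α·S·A_cross = 0.84·1040·6.424 = 5612 W (cross-section πr²).
Total input = 5612 + 10200 = 15810 W.
Radiated: εσ·A_surf·T⁴ with A_surf = 4πr² = 25.70 m².
T⁴ = 15810/(0.84·5.67×10⁻⁸·25.70) = 1.292×10¹⁰ K⁴.

T ≈ 337 K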